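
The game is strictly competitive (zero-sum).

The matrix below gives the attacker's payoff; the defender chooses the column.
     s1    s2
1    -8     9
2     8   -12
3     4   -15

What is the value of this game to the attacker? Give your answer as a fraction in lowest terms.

Row 3 is strictly dominated by row 2, so the attacker never plays it.
The remaining 2×2 game on (1, 2) × (s1, s2) has no saddle point. Let the attacker play 1 with probability p; indifference gives −8p + 8(1−p) = 9p − 12(1−p), so p = 20/37.
Similarly the defender's optimal q on s1 is 21/37, and the value is -8·(21/37) + (9)·(16/37) = -24/37.

-24/37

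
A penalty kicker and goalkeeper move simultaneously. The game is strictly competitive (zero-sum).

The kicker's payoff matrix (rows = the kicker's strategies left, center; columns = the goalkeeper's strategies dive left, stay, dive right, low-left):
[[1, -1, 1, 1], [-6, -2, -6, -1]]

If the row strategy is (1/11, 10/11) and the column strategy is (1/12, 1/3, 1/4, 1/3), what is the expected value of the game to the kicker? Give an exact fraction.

-89/33

Against (1/12, 1/3, 1/4, 1/3), each row's expected payoff is left: 1/3; center: -3.
Taking the (1/11, 10/11)-weighted average: (1/11)·(1/3) + (10/11)·(-3) = -89/33.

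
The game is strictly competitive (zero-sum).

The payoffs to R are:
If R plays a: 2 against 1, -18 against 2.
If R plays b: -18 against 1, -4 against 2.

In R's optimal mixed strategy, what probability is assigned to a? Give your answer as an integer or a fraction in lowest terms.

7/17

Row minima are -18 and -18, so R's maximin is -18; column maxima are 2 and -4, so C's minimax is -4. These differ, so the equilibrium is in mixed strategies.
Let R play a with probability p. C is indifferent when 2p − 18(1−p) = −18p − 4(1−p), giving p = 7/17.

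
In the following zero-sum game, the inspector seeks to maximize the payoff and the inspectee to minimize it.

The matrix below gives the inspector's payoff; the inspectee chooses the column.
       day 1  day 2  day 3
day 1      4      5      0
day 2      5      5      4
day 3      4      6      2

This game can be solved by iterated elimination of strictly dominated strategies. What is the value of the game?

4

Column day 2 is strictly dominated by day 3 for the inspectee (0<5, 4<5, 2<6); eliminate day 2.
Row day 1 is strictly dominated by row day 2 (5>4, 4>0); eliminate day 1.
Column day 1 is strictly dominated by day 3 for the inspectee (4<5, 2<4); eliminate day 1.
Row day 3 is strictly dominated by row day 2 (4>2); eliminate day 3.
Only (day 2, day 3) remains, with payoff 4.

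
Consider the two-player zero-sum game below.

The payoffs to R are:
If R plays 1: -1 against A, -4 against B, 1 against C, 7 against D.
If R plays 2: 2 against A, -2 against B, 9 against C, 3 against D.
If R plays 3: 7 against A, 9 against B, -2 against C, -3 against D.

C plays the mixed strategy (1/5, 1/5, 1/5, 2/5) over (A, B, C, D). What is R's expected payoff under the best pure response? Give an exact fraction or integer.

1: (-1)·(1/5) + (-4)·(1/5) + (1)·(1/5) + (7)·(2/5) = 2.
2: (2)·(1/5) + (-2)·(1/5) + (9)·(1/5) + (3)·(2/5) = 3.
3: (7)·(1/5) + (9)·(1/5) + (-2)·(1/5) + (-3)·(2/5) = 8/5.
The best pure response is 2 with expected payoff 3.

3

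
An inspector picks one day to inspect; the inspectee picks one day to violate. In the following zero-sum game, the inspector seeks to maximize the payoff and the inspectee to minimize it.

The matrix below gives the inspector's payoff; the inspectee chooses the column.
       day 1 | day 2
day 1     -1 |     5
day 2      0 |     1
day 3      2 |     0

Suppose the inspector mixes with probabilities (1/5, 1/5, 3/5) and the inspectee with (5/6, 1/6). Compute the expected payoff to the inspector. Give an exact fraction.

31/30

Against (5/6, 1/6), each row's expected payoff is day 1: 0; day 2: 1/6; day 3: 5/3.
Taking the (1/5, 1/5, 3/5)-weighted average: (1/5)·(0) + (1/5)·(1/6) + (3/5)·(5/3) = 31/30.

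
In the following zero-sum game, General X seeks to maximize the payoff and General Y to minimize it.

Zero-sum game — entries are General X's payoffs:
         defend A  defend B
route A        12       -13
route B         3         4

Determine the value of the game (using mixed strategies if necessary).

Row minima are -13 and 3, so General X's maximin is 3; column maxima are 12 and 4, so General Y's minimax is 4. These differ, so the equilibrium is in mixed strategies.
Let General X play route A with probability p. General Y is indifferent when 12p + 3(1−p) = −13p + 4(1−p), giving p = 1/26.
Let General Y play defend A with probability q. General X is indifferent when 12q − 13(1−q) = 3q + 4(1−q), giving q = 17/26.
The value is 12·(17/26) + (-13)·(9/26) = 87/26.

87/26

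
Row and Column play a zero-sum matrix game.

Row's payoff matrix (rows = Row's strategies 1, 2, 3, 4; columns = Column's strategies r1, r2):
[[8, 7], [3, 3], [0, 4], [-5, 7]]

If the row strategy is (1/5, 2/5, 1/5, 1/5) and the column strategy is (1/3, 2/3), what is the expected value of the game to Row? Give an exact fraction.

Against (1/3, 2/3), each row's expected payoff is 1: 22/3; 2: 3; 3: 8/3; 4: 3.
Taking the (1/5, 2/5, 1/5, 1/5)-weighted average: (1/5)·(22/3) + (2/5)·(3) + (1/5)·(8/3) + (1/5)·(3) = 19/5.

19/5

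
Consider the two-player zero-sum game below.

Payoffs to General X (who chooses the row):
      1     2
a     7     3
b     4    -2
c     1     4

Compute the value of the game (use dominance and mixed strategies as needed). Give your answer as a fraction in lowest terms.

Row b is strictly dominated by row a, so General X never plays it.
The remaining 2×2 game on (a, c) × (1, 2) has no saddle point. Let General X play a with probability p; indifference gives 7p + (1−p) = 3p + 4(1−p), so p = 3/7.
Similarly General Y's optimal q on 1 is 1/7, and the value is 7·(1/7) + (3)·(6/7) = 25/7.

25/7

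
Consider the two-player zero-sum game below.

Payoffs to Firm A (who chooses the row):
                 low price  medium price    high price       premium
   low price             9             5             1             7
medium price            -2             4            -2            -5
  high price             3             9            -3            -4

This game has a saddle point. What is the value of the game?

Row minima: 1, -5, -4 → Firm A's maximin is 1.
Column maxima: 9, 9, 1, 7 → Firm B's minimax is 1.
They coincide at (low price, high price), so the value is 1.

1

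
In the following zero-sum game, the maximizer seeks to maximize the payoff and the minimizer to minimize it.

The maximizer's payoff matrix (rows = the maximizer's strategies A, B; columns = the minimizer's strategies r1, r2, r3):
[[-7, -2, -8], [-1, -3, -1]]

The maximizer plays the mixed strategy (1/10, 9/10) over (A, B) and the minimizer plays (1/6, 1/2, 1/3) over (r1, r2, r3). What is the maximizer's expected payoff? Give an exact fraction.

-137/60

Against (1/6, 1/2, 1/3), each row's expected payoff is A: -29/6; B: -2.
Taking the (1/10, 9/10)-weighted average: (1/10)·(-29/6) + (9/10)·(-2) = -137/60.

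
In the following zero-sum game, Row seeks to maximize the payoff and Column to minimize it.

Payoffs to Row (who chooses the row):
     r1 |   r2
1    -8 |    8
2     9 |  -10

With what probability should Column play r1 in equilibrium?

Row minima are -8 and -10, so Row's maximin is -8; column maxima are 9 and 8, so Column's minimax is 8. These differ, so the equilibrium is in mixed strategies.
Let Column play r1 with probability q. Row is indifferent when −8q + 8(1−q) = 9q − 10(1−q), giving q = 18/35.

18/35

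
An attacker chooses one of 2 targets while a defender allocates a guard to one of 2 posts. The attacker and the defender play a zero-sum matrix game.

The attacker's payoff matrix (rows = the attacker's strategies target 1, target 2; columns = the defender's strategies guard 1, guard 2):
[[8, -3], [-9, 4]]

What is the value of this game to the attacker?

Row minima are -3 and -9, so the attacker's maximin is -3; column maxima are 8 and 4, so the defender's minimax is 4. These differ, so the equilibrium is in mixed strategies.
Let the attacker play target 1 with probability p. The defender is indifferent when 8p − 9(1−p) = −3p + 4(1−p), giving p = 13/24.
Let the defender play guard 1 with probability q. The attacker is indifferent when 8q − 3(1−q) = −9q + 4(1−q), giving q = 7/24.
The value is 8·(7/24) + (-3)·(17/24) = 5/24.

5/24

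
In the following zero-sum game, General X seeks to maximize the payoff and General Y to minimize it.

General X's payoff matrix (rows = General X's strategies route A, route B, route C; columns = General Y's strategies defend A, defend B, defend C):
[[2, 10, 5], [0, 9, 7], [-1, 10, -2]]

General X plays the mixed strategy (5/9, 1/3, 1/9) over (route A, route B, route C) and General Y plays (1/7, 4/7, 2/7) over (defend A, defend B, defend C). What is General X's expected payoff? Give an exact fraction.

Against (1/7, 4/7, 2/7), each row's expected payoff is route A: 52/7; route B: 50/7; route C: 5.
Taking the (5/9, 1/3, 1/9)-weighted average: (5/9)·(52/7) + (1/3)·(50/7) + (1/9)·(5) = 445/63.

445/63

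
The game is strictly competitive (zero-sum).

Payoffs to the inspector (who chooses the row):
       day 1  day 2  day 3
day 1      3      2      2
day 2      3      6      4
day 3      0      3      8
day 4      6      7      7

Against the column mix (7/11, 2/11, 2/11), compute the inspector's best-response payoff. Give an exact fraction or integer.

day 1: (3)·(7/11) + (2)·(2/11) + (2)·(2/11) = 29/11.
day 2: (3)·(7/11) + (6)·(2/11) + (4)·(2/11) = 41/11.
day 3: (0)·(7/11) + (3)·(2/11) + (8)·(2/11) = 2.
day 4: (6)·(7/11) + (7)·(2/11) + (7)·(2/11) = 70/11.
The best pure response is day 4 with expected payoff 70/11.

70/11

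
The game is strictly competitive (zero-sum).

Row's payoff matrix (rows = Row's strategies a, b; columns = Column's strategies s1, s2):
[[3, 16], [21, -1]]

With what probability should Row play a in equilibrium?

Row minima are 3 and -1, so Row's maximin is 3; column maxima are 21 and 16, so Column's minimax is 16. These differ, so the equilibrium is in mixed strategies.
Let Row play a with probability p. Column is indifferent when 3p + 21(1−p) = 16p − (1−p), giving p = 22/35.

22/35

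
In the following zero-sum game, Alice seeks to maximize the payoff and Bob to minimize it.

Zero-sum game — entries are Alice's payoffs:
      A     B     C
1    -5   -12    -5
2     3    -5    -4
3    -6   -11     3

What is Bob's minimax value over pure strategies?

-5

The worst case (largest entry) in each column is A: 3, B: -5, C: 3.
The best (smallest) of these is -5.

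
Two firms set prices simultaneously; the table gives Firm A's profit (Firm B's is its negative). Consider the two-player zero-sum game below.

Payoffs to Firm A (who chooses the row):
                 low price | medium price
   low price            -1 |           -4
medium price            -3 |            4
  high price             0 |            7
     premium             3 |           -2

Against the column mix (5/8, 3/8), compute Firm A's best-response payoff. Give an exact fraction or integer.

low price: (-1)·(5/8) + (-4)·(3/8) = -17/8.
medium price: (-3)·(5/8) + (4)·(3/8) = -3/8.
high price: (0)·(5/8) + (7)·(3/8) = 21/8.
premium: (3)·(5/8) + (-2)·(3/8) = 9/8.
The best pure response is high price with expected payoff 21/8.

21/8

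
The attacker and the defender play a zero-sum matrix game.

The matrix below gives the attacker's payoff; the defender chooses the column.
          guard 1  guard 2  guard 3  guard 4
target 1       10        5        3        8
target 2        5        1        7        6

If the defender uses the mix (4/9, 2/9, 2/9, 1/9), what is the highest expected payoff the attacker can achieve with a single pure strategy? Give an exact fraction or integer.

target 1: (10)·(4/9) + (5)·(2/9) + (3)·(2/9) + (8)·(1/9) = 64/9.
target 2: (5)·(4/9) + (1)·(2/9) + (7)·(2/9) + (6)·(1/9) = 14/3.
The best pure response is target 1 with expected payoff 64/9.

64/9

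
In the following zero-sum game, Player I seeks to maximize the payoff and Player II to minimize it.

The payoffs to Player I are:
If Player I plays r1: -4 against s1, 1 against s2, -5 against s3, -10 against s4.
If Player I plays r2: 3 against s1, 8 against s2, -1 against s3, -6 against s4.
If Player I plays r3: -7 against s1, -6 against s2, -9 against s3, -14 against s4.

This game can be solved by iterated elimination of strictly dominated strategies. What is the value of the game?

Column s3 is strictly dominated by s4 for Player II (-10<-5, -6<-1, -14<-9); eliminate s3.
Column s2 is strictly dominated by s1 for Player II (-4<1, 3<8, -7<-6); eliminate s2.
Row r1 is strictly dominated by row r2 (3>-4, -6>-10); eliminate r1.
Row r3 is strictly dominated by row r2 (3>-7, -6>-14); eliminate r3.
Column s1 is strictly dominated by s4 for Player II (-6<3); eliminate s1.
Only (r2, s4) remains, with payoff -6.

-6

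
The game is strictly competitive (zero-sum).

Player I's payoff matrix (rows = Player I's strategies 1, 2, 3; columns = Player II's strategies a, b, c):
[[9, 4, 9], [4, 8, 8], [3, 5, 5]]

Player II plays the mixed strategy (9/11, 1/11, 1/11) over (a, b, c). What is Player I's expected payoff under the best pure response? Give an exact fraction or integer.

1: (9)·(9/11) + (4)·(1/11) + (9)·(1/11) = 94/11.
2: (4)·(9/11) + (8)·(1/11) + (8)·(1/11) = 52/11.
3: (3)·(9/11) + (5)·(1/11) + (5)·(1/11) = 37/11.
The best pure response is 1 with expected payoff 94/11.

94/11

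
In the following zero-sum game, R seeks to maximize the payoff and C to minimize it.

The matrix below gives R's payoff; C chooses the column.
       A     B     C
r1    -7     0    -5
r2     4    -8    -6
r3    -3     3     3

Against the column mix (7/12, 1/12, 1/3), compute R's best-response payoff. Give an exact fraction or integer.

-1/3

r1: (-7)·(7/12) + (0)·(1/12) + (-5)·(1/3) = -23/4.
r2: (4)·(7/12) + (-8)·(1/12) + (-6)·(1/3) = -1/3.
r3: (-3)·(7/12) + (3)·(1/12) + (3)·(1/3) = -1/2.
The best pure response is r2 with expected payoff -1/3.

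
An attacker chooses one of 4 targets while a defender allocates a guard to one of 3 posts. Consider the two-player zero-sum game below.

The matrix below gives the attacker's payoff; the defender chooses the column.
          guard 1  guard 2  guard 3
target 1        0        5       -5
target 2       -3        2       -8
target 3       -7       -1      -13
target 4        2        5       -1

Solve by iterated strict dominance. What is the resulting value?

Column guard 1 is strictly dominated by guard 3 for the defender (-5<0, -8<-3, -13<-7, -1<2); eliminate guard 1.
Column guard 2 is strictly dominated by guard 3 for the defender (-5<5, -8<2, -13<-1, -1<5); eliminate guard 2.
Row target 1 is strictly dominated by row target 4 (-1>-5); eliminate target 1.
Row target 3 is strictly dominated by row target 2 (-8>-13); eliminate target 3.
Row target 2 is strictly dominated by row target 4 (-1>-8); eliminate target 2.
Only (target 4, guard 3) remains, with payoff -1.

-1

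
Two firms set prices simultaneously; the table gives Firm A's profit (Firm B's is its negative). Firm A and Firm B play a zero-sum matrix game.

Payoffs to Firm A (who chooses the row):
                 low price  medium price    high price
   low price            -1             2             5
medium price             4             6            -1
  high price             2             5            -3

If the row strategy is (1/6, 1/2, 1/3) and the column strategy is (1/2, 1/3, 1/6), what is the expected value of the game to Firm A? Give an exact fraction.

Against (1/2, 1/3, 1/6), each row's expected payoff is low price: 1; medium price: 23/6; high price: 13/6.
Taking the (1/6, 1/2, 1/3)-weighted average: (1/6)·(1) + (1/2)·(23/6) + (1/3)·(13/6) = 101/36.

101/36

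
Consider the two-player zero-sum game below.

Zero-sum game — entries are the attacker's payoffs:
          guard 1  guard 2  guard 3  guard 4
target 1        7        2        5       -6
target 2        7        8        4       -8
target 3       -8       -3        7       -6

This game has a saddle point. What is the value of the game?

-6

Row minima: -6, -8, -8 → the attacker's maximin is -6.
Column maxima: 7, 8, 7, -6 → the defender's minimax is -6.
They coincide at (target 1, guard 4), so the value is -6.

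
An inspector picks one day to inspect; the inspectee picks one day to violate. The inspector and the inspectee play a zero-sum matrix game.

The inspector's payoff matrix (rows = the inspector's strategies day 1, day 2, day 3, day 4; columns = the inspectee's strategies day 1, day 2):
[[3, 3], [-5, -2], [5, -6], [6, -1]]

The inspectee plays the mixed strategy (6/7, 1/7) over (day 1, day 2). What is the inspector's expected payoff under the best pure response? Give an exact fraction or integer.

5

day 1: (3)·(6/7) + (3)·(1/7) = 3.
day 2: (-5)·(6/7) + (-2)·(1/7) = -32/7.
day 3: (5)·(6/7) + (-6)·(1/7) = 24/7.
day 4: (6)·(6/7) + (-1)·(1/7) = 5.
The best pure response is day 4 with expected payoff 5.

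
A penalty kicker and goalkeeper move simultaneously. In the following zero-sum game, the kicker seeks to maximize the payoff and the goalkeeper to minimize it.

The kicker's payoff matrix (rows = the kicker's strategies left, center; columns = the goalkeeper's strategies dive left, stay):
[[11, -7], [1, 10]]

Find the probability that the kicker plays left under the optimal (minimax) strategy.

1/3

Row minima are -7 and 1, so the kicker's maximin is 1; column maxima are 11 and 10, so the goalkeeper's minimax is 10. These differ, so the equilibrium is in mixed strategies.
Let the kicker play left with probability p. The goalkeeper is indifferent when 11p + (1−p) = −7p + 10(1−p), giving p = 1/3.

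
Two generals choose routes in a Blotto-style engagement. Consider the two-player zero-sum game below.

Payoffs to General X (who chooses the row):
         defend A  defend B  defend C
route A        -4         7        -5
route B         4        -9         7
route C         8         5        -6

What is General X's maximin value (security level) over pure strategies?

The worst-case payoff for each row is route A: -5, route B: -9, route C: -6.
The best of these is -5.

-5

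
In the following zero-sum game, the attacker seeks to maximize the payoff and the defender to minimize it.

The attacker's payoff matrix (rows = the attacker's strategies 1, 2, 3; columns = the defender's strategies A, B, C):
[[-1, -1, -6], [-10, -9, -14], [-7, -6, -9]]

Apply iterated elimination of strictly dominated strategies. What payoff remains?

-6

Column A is strictly dominated by C for the defender (-6<-1, -14<-10, -9<-7); eliminate A.
Row 2 is strictly dominated by row 1 (-1>-9, -6>-14); eliminate 2.
Row 3 is strictly dominated by row 1 (-1>-6, -6>-9); eliminate 3.
Column B is strictly dominated by C for the defender (-6<-1); eliminate B.
Only (1, C) remains, with payoff -6.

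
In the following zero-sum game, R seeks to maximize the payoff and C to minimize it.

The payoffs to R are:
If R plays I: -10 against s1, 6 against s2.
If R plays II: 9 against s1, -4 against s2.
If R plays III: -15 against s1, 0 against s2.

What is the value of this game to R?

14/29

Row III is strictly dominated by row I, so R never plays it.
The remaining 2×2 game on (I, II) × (s1, s2) has no saddle point. Let R play I with probability p; indifference gives −10p + 9(1−p) = 6p − 4(1−p), so p = 13/29.
Similarly C's optimal q on s1 is 10/29, and the value is -10·(10/29) + (6)·(19/29) = 14/29.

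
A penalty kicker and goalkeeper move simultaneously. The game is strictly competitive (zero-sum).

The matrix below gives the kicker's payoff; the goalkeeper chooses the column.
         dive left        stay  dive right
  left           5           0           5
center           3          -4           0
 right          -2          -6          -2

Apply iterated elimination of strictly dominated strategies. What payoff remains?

0

Row right is strictly dominated by row left (5>-2, 0>-6, 5>-2); eliminate right.
Column dive right is strictly dominated by stay for the goalkeeper (0<5, -4<0); eliminate dive right.
Row center is strictly dominated by row left (5>3, 0>-4); eliminate center.
Column dive left is strictly dominated by stay for the goalkeeper (0<5); eliminate dive left.
Only (left, stay) remains, with payoff 0.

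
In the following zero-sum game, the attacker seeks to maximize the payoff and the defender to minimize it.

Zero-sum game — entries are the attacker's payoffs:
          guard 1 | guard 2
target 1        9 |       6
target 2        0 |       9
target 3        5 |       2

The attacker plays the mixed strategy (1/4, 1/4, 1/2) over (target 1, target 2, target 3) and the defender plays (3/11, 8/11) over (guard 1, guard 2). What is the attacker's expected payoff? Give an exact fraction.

Against (3/11, 8/11), each row's expected payoff is target 1: 75/11; target 2: 72/11; target 3: 31/11.
Taking the (1/4, 1/4, 1/2)-weighted average: (1/4)·(75/11) + (1/4)·(72/11) + (1/2)·(31/11) = 19/4.

19/4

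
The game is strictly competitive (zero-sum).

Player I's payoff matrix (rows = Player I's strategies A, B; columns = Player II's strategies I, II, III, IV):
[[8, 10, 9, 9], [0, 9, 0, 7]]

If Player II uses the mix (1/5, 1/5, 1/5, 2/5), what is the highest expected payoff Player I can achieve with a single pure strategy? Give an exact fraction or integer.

9

A: (8)·(1/5) + (10)·(1/5) + (9)·(1/5) + (9)·(2/5) = 9.
B: (0)·(1/5) + (9)·(1/5) + (0)·(1/5) + (7)·(2/5) = 23/5.
The best pure response is A with expected payoff 9.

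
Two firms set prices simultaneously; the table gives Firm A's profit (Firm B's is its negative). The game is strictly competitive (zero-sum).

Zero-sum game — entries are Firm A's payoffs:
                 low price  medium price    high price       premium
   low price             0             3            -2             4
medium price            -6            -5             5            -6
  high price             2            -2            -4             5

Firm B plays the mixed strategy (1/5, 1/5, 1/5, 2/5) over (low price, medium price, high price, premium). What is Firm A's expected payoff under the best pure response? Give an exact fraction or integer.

low price: (0)·(1/5) + (3)·(1/5) + (-2)·(1/5) + (4)·(2/5) = 9/5.
medium price: (-6)·(1/5) + (-5)·(1/5) + (5)·(1/5) + (-6)·(2/5) = -18/5.
high price: (2)·(1/5) + (-2)·(1/5) + (-4)·(1/5) + (5)·(2/5) = 6/5.
The best pure response is low price with expected payoff 9/5.

9/5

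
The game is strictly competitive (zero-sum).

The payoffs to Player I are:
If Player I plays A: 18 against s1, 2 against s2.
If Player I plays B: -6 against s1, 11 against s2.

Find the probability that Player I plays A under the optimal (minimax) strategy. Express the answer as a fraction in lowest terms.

17/33

Row minima are 2 and -6, so Player I's maximin is 2; column maxima are 18 and 11, so Player II's minimax is 11. These differ, so the equilibrium is in mixed strategies.
Let Player I play A with probability p. Player II is indifferent when 18p − 6(1−p) = 2p + 11(1−p), giving p = 17/33.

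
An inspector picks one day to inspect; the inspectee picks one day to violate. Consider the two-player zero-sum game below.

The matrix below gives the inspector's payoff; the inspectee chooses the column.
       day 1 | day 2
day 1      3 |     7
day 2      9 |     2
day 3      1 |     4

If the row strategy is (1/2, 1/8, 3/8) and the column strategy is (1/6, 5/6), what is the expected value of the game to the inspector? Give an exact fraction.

39/8

Against (1/6, 5/6), each row's expected payoff is day 1: 19/3; day 2: 19/6; day 3: 7/2.
Taking the (1/2, 1/8, 3/8)-weighted average: (1/2)·(19/3) + (1/8)·(19/6) + (3/8)·(7/2) = 39/8.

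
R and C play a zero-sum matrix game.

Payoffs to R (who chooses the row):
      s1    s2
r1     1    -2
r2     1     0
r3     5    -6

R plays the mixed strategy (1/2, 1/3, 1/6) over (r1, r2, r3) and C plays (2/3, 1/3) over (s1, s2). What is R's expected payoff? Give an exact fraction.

Against (2/3, 1/3), each row's expected payoff is r1: 0; r2: 2/3; r3: 4/3.
Taking the (1/2, 1/3, 1/6)-weighted average: (1/2)·(0) + (1/3)·(2/3) + (1/6)·(4/3) = 4/9.

4/9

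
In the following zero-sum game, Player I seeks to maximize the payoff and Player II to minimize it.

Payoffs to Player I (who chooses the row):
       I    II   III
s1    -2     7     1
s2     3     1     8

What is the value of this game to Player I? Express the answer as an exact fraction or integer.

23/11

Column III is strictly dominated by I for Player II (it gives Player I more in every row).
The remaining 2×2 game on (s1, s2) × (I, II) has no saddle point. Let Player I play s1 with probability p; indifference gives −2p + 3(1−p) = 7p + (1−p), so p = 2/11.
Similarly Player II's optimal q on I is 6/11, and the value is -2·(6/11) + (7)·(5/11) = 23/11.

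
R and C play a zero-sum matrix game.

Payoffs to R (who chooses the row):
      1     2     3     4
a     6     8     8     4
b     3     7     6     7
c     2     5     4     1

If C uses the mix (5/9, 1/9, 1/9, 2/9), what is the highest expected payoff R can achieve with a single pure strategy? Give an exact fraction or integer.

a: (6)·(5/9) + (8)·(1/9) + (8)·(1/9) + (4)·(2/9) = 6.
b: (3)·(5/9) + (7)·(1/9) + (6)·(1/9) + (7)·(2/9) = 14/3.
c: (2)·(5/9) + (5)·(1/9) + (4)·(1/9) + (1)·(2/9) = 7/3.
The best pure response is a with expected payoff 6.

6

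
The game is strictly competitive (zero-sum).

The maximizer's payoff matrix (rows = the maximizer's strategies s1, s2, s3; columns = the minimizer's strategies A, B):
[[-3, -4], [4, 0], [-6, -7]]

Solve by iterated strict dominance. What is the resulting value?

0

Column A is strictly dominated by B for the minimizer (-4<-3, 0<4, -7<-6); eliminate A.
Row s3 is strictly dominated by row s1 (-4>-7); eliminate s3.
Row s1 is strictly dominated by row s2 (0>-4); eliminate s1.
Only (s2, B) remains, with payoff 0.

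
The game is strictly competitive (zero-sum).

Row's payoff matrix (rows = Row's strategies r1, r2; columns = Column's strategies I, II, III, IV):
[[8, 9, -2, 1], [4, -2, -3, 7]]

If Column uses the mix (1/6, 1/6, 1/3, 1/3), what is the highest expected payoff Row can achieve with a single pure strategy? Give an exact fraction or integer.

5/2

r1: (8)·(1/6) + (9)·(1/6) + (-2)·(1/3) + (1)·(1/3) = 5/2.
r2: (4)·(1/6) + (-2)·(1/6) + (-3)·(1/3) + (7)·(1/3) = 5/3.
The best pure response is r1 with expected payoff 5/2.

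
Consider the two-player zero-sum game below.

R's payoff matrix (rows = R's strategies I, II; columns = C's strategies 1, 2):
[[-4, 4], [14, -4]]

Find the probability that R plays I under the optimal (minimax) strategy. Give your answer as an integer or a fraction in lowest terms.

Row minima are -4 and -4, so R's maximin is -4; column maxima are 14 and 4, so C's minimax is 4. These differ, so the equilibrium is in mixed strategies.
Let R play I with probability p. C is indifferent when −4p + 14(1−p) = 4p − 4(1−p), giving p = 9/13.

9/13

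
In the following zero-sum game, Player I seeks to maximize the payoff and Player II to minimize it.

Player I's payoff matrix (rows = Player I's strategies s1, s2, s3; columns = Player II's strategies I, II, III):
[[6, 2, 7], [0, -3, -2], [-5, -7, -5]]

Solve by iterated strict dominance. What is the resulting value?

Column III is strictly dominated by II for Player II (2<7, -3<-2, -7<-5); eliminate III.
Column I is strictly dominated by II for Player II (2<6, -3<0, -7<-5); eliminate I.
Row s3 is strictly dominated by row s1 (2>-7); eliminate s3.
Row s2 is strictly dominated by row s1 (2>-3); eliminate s2.
Only (s1, II) remains, with payoff 2.

2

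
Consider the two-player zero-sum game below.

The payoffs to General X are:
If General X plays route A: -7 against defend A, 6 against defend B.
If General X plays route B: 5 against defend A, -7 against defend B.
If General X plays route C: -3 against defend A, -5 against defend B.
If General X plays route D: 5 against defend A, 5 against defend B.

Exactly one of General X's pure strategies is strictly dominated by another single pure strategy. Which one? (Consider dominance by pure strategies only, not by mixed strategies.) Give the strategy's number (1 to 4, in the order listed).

3

Compare route C with route D: 5 > -3, 5 > -5.
So route D strictly dominates route C for General X; route C is strictly dominated.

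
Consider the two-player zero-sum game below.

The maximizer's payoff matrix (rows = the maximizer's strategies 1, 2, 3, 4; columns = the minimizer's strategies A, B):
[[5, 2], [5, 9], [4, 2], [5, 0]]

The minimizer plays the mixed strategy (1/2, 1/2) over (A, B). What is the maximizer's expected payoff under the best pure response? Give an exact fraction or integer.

7

1: (5)·(1/2) + (2)·(1/2) = 7/2.
2: (5)·(1/2) + (9)·(1/2) = 7.
3: (4)·(1/2) + (2)·(1/2) = 3.
4: (5)·(1/2) + (0)·(1/2) = 5/2.
The best pure response is 2 with expected payoff 7.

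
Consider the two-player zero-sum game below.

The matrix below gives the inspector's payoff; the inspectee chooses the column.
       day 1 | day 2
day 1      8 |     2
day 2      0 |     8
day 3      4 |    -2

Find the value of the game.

32/7

Row day 3 is strictly dominated by row day 1, so the inspector never plays it.
The remaining 2×2 game on (day 1, day 2) × (day 1, day 2) has no saddle point. Let the inspector play day 1 with probability p; indifference gives 8p = 2p + 8(1−p), so p = 4/7.
Similarly the inspectee's optimal q on day 1 is 3/7, and the value is 8·(3/7) + (2)·(4/7) = 32/7.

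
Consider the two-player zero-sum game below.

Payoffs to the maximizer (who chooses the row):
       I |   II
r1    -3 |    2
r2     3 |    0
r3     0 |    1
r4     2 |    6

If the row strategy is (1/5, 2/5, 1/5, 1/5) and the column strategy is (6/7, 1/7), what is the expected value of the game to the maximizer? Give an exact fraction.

Against (6/7, 1/7), each row's expected payoff is r1: -16/7; r2: 18/7; r3: 1/7; r4: 18/7.
Taking the (1/5, 2/5, 1/5, 1/5)-weighted average: (1/5)·(-16/7) + (2/5)·(18/7) + (1/5)·(1/7) + (1/5)·(18/7) = 39/35.

39/35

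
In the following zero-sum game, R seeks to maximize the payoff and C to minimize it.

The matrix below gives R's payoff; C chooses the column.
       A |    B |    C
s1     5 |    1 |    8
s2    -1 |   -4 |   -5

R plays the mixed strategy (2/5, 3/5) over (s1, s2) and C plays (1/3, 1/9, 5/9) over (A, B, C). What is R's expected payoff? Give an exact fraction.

16/45

Against (1/3, 1/9, 5/9), each row's expected payoff is s1: 56/9; s2: -32/9.
Taking the (2/5, 3/5)-weighted average: (2/5)·(56/9) + (3/5)·(-32/9) = 16/45.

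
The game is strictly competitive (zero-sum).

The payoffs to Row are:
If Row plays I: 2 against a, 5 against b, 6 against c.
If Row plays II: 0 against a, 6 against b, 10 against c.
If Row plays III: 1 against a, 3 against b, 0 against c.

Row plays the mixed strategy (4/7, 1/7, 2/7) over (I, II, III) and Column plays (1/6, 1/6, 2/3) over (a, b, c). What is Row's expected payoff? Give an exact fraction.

Against (1/6, 1/6, 2/3), each row's expected payoff is I: 31/6; II: 23/3; III: 2/3.
Taking the (4/7, 1/7, 2/7)-weighted average: (4/7)·(31/6) + (1/7)·(23/3) + (2/7)·(2/3) = 89/21.

89/21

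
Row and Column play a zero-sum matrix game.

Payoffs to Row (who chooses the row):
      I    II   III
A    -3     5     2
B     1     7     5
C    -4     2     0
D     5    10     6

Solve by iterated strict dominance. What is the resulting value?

Row A is strictly dominated by row B (1>-3, 7>5, 5>2); eliminate A.
Column II is strictly dominated by I for Column (1<7, -4<2, 5<10); eliminate II.
Column III is strictly dominated by I for Column (1<5, -4<0, 5<6); eliminate III.
Row C is strictly dominated by row B (1>-4); eliminate C.
Row B is strictly dominated by row D (5>1); eliminate B.
Only (D, I) remains, with payoff 5.

5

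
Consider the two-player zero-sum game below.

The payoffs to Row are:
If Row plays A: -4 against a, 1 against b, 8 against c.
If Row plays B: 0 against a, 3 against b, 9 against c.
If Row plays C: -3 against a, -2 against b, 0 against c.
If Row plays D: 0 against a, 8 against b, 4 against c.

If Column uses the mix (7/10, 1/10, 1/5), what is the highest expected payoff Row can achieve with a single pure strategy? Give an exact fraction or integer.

A: (-4)·(7/10) + (1)·(1/10) + (8)·(1/5) = -11/10.
B: (0)·(7/10) + (3)·(1/10) + (9)·(1/5) = 21/10.
C: (-3)·(7/10) + (-2)·(1/10) + (0)·(1/5) = -23/10.
D: (0)·(7/10) + (8)·(1/10) + (4)·(1/5) = 8/5.
The best pure response is B with expected payoff 21/10.

21/10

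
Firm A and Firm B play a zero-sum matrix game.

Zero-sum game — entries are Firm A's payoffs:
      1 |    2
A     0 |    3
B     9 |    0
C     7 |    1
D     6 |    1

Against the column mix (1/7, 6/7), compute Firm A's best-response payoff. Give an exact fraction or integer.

A: (0)·(1/7) + (3)·(6/7) = 18/7.
B: (9)·(1/7) + (0)·(6/7) = 9/7.
C: (7)·(1/7) + (1)·(6/7) = 13/7.
D: (6)·(1/7) + (1)·(6/7) = 12/7.
The best pure response is A with expected payoff 18/7.

18/7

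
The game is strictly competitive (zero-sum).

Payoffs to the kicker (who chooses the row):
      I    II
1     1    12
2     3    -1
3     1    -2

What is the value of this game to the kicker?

Row 3 is strictly dominated by row 2, so the kicker never plays it.
The remaining 2×2 game on (1, 2) × (I, II) has no saddle point. Let the kicker play 1 with probability p; indifference gives p + 3(1−p) = 12p − (1−p), so p = 4/15.
Similarly the goalkeeper's optimal q on I is 13/15, and the value is 1·(13/15) + (12)·(2/15) = 37/15.

37/15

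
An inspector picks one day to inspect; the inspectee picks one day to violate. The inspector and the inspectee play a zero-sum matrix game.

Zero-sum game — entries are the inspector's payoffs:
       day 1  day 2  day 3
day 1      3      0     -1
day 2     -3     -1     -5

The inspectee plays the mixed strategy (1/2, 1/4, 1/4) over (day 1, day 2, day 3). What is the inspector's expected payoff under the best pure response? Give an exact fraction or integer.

5/4

day 1: (3)·(1/2) + (0)·(1/4) + (-1)·(1/4) = 5/4.
day 2: (-3)·(1/2) + (-1)·(1/4) + (-5)·(1/4) = -3.
The best pure response is day 1 with expected payoff 5/4.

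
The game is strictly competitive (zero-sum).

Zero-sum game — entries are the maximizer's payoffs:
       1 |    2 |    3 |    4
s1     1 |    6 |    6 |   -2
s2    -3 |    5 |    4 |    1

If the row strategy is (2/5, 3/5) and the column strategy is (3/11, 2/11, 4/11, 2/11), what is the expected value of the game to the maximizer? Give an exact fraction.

Against (3/11, 2/11, 4/11, 2/11), each row's expected payoff is s1: 35/11; s2: 19/11.
Taking the (2/5, 3/5)-weighted average: (2/5)·(35/11) + (3/5)·(19/11) = 127/55.

127/55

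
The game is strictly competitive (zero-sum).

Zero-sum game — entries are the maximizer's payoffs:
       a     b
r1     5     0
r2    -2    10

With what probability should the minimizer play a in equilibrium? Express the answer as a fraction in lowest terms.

Row minima are 0 and -2, so the maximizer's maximin is 0; column maxima are 5 and 10, so the minimizer's minimax is 5. These differ, so the equilibrium is in mixed strategies.
Let the minimizer play a with probability q. The maximizer is indifferent when 5q = −2q + 10(1−q), giving q = 10/17.

10/17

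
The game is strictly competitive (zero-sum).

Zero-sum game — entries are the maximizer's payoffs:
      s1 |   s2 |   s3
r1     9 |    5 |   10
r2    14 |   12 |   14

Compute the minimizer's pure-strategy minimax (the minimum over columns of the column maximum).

12

The worst case (largest entry) in each column is s1: 14, s2: 12, s3: 14.
The best (smallest) of these is 12.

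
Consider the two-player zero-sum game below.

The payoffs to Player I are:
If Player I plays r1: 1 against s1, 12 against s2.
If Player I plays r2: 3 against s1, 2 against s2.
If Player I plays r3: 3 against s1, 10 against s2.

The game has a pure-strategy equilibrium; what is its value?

3

Row minima: 1, 2, 3 → Player I's maximin is 3.
Column maxima: 3, 12 → Player II's minimax is 3.
They coincide at (r3, s1), so the value is 3.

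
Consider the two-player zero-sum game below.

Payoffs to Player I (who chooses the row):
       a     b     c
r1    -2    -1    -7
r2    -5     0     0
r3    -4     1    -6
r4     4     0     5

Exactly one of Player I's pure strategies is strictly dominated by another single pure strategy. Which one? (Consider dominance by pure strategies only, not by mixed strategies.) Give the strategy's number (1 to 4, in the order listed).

1

Compare r1 with r4: 4 > -2, 0 > -1, 5 > -7.
So r4 strictly dominates r1 for Player I; r1 is strictly dominated.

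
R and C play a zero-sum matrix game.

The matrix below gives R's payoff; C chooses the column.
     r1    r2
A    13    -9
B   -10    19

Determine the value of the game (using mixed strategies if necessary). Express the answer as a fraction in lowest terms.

Row minima are -9 and -10, so R's maximin is -9; column maxima are 13 and 19, so C's minimax is 13. These differ, so the equilibrium is in mixed strategies.
Let R play A with probability p. C is indifferent when 13p − 10(1−p) = −9p + 19(1−p), giving p = 29/51.
Let C play r1 with probability q. R is indifferent when 13q − 9(1−q) = −10q + 19(1−q), giving q = 28/51.
The value is 13·(28/51) + (-9)·(23/51) = 157/51.

157/51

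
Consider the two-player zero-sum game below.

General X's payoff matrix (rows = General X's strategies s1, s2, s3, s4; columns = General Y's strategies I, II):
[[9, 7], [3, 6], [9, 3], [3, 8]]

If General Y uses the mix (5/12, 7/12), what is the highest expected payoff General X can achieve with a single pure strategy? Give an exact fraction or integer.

47/6

s1: (9)·(5/12) + (7)·(7/12) = 47/6.
s2: (3)·(5/12) + (6)·(7/12) = 19/4.
s3: (9)·(5/12) + (3)·(7/12) = 11/2.
s4: (3)·(5/12) + (8)·(7/12) = 71/12.
The best pure response is s1 with expected payoff 47/6.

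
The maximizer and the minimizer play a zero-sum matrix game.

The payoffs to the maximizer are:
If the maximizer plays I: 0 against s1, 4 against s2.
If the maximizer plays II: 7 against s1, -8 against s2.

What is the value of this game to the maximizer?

28/19

Row minima are 0 and -8, so the maximizer's maximin is 0; column maxima are 7 and 4, so the minimizer's minimax is 4. These differ, so the equilibrium is in mixed strategies.
Let the maximizer play I with probability p. The minimizer is indifferent when 7(1−p) = 4p − 8(1−p), giving p = 15/19.
Let the minimizer play s1 with probability q. The maximizer is indifferent when 4(1−q) = 7q − 8(1−q), giving q = 12/19.
The value is 0·(12/19) + (4)·(7/19) = 28/19.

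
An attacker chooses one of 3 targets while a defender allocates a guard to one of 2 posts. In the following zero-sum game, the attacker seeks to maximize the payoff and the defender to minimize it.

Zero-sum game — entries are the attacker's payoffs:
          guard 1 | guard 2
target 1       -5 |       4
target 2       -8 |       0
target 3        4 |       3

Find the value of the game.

Row target 2 is strictly dominated by row target 1, so the attacker never plays it.
The remaining 2×2 game on (target 1, target 3) × (guard 1, guard 2) has no saddle point. Let the attacker play target 1 with probability p; indifference gives −5p + 4(1−p) = 4p + 3(1−p), so p = 1/10.
Similarly the defender's optimal q on guard 1 is 1/10, and the value is -5·(1/10) + (4)·(9/10) = 31/10.

31/10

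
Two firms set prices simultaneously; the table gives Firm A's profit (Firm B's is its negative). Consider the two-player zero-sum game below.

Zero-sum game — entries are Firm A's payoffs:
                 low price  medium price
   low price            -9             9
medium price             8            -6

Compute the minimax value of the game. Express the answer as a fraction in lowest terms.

Row minima are -9 and -6, so Firm A's maximin is -6; column maxima are 8 and 9, so Firm B's minimax is 8. These differ, so the equilibrium is in mixed strategies.
Let Firm A play low price with probability p. Firm B is indifferent when −9p + 8(1−p) = 9p − 6(1−p), giving p = 7/16.
Let Firm B play low price with probability q. Firm A is indifferent when −9q + 9(1−q) = 8q − 6(1−q), giving q = 15/32.
The value is -9·(15/32) + (9)·(17/32) = 9/16.

9/16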